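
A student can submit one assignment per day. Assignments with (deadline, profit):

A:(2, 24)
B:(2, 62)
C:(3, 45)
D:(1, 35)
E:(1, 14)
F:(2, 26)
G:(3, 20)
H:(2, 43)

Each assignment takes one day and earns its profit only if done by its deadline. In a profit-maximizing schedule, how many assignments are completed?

Take jobs in profit order; each goes to the latest open slot no later than its deadline.
By profit: B(d2,62), C(d3,45), H(d2,43), D(d1,35), F(d2,26), A(d2,24), G(d3,20), E(d1,14)
B→slot 2; C→slot 3; H→slot 1; D skipped; F skipped; A skipped; G skipped; E skipped.
3 of 8 scheduled.

3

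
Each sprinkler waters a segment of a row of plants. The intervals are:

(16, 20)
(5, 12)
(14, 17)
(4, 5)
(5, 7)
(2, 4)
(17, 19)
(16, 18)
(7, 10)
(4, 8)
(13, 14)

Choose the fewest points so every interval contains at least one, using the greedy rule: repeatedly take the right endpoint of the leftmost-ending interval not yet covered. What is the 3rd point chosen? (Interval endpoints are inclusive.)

Sort by right endpoint; whenever an interval is uncovered, place a point at its right end.
Sorted: [2,4] [4,5] [5,7] [4,8] [7,10] [5,12] [13,14] [14,17] [16,18] [17,19] [16,20]
{[2,4],[4,5]} hit by 4; {[5,7],[4,8],[7,10],[5,12]} hit by 7; {[13,14],[14,17]} hit by 14; {[16,18],[17,19],[16,20]} hit by 18.
Points: 4, 7, 14, 18 (4 total).

14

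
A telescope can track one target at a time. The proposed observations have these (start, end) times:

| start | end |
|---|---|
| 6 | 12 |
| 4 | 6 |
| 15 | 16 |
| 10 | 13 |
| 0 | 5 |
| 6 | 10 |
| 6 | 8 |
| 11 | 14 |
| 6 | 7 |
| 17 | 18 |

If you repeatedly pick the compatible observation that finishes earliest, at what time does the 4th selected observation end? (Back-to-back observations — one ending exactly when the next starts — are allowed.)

Sort by end time and greedily take each interval whose start is ≥ the last chosen end.
By end time: (0,5), (4,6), (6,7), (6,8), (6,10), (6,12), (10,13), (11,14), (15,16), (17,18).
Pick (0,5); next start ≥ 5 → (6,7); next start ≥ 7 → (10,13); next start ≥ 13 → (15,16); next start ≥ 16 → (17,18).
Selected: (0,5) (6,7) (10,13) (15,16) (17,18)

16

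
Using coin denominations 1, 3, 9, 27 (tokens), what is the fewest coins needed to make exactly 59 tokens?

5

Greedy: take as many of the largest coin as possible, then repeat with the remainder.
59 − 2×27→5 − 1×3→2 − 2×1→0
Total coins = 2 + 1 + 2 = 5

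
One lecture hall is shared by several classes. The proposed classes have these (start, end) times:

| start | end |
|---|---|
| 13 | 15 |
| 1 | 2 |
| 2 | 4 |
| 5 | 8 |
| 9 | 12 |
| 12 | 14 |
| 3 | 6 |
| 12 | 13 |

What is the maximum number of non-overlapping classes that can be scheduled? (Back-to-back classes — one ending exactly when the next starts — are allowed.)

6

Sort by end time and greedily take each interval whose start is ≥ the last chosen end.
Sorted by end: (1,2)  (2,4)  (3,6)  (5,8)  (9,12)  (12,13)  (12,14)  (13,15)
take (1,2); take (2,4); take (5,8); take (9,12); take (12,13); take (13,15).
Selected 6 classes.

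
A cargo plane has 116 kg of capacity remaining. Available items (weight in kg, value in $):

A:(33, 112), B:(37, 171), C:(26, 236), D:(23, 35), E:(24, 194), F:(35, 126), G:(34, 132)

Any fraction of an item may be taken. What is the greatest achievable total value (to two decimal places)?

713.59

Sort by value per unit weight and fill in that order.
Order: C (236/26=9.08) > E (194/24=8.08) > B (171/37=4.62) > G (132/34=3.88) > F (126/35=3.60) > A (112/33=3.39) > D (35/23=1.52)
Fill: take C (26 @ 236) → take E (24 @ 194) → take B (37 @ 171) → take 29/34 of G → 112.59; 116/116 used.
Total value = 713.59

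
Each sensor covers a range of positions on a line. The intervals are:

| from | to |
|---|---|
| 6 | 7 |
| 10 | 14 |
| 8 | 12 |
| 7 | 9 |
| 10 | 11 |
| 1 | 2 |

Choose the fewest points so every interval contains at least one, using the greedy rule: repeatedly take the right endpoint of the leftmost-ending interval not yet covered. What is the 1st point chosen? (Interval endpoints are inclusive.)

2

Process intervals by earliest right end; each time one isn't hit yet, stab at its right endpoint.
Sorted: [1,2] [6,7] [7,9] [10,11] [8,12] [10,14]
{[1,2]} hit by 2; {[6,7],[7,9]} hit by 7; {[10,11],[8,12],[10,14]} hit by 11.
Points: 2, 7, 11 (3 total).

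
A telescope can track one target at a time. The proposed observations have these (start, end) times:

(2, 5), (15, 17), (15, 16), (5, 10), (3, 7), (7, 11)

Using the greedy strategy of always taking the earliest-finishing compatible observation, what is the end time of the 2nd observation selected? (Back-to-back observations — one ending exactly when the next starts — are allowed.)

10

Sorted by end: (2,5)  (3,7)  (5,10)  (7,11)  (15,16)  (15,17)
take (2,5); take (5,10); skip (7,11); take (15,16).
Selected: (2,5) (5,10) (15,16)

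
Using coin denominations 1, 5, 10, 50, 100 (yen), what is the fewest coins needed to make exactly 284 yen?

10

Greedy: take as many of the largest coin as possible, then repeat with the remainder.
284 = 2×100 + 1×50 + 3×10 + 4×1
Total coins = 2 + 1 + 3 + 4 = 10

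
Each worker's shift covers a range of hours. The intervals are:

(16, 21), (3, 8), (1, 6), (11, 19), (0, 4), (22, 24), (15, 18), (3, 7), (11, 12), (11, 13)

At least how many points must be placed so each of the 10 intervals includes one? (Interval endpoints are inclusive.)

4

Sort by right endpoint; whenever an interval is uncovered, place a point at its right end.
Sorted: [0,4] [1,6] [3,7] [3,8] [11,12] [11,13] [15,18] [11,19] [16,21] [22,24]
{[0,4],[1,6],[3,7],[3,8]} hit by 4; {[11,12],[11,13]} hit by 12; {[15,18],[11,19],[16,21]} hit by 18; {[22,24]} hit by 24.
Points: 4, 12, 18, 24 (4 total).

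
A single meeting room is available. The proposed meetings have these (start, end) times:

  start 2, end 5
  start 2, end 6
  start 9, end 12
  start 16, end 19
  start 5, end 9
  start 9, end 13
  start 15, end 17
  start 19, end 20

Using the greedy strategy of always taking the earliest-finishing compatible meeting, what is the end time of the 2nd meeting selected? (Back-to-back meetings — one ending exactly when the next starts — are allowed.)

By end time: (2,5), (2,6), (5,9), (9,12), (9,13), (15,17), (16,19), (19,20).
Pick (2,5); next start ≥ 5 → (5,9); next start ≥ 9 → (9,12); next start ≥ 12 → (15,17); next start ≥ 17 → (19,20).
Selected: (2,5) (5,9) (9,12) (15,17) (19,20)

9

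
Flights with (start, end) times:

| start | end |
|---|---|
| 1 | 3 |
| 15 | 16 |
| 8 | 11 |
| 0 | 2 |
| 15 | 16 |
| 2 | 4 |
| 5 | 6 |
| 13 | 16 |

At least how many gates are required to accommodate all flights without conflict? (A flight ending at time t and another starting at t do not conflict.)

Events (time:±→running): 0:+→1 1:+→2 2:-→1 2:+→2 3:-→1 4:-→0 5:+→1 6:-→0 8:+→1 11:-→0 13:+→1 15:+→2 15:+→3 … peak 3.

3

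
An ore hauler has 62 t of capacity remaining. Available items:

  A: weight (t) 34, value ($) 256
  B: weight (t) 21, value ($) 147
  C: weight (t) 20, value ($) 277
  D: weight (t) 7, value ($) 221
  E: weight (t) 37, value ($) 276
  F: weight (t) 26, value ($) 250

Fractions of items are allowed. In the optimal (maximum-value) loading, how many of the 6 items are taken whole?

Order: D (221/7=31.57) > C (277/20=13.85) > F (250/26=9.62) > A (256/34=7.53) > E (276/37=7.46) > B (147/21=7.00)
Fill: take D (7 @ 221) → take C (20 @ 277) → take F (26 @ 250) → take 9/34 of A → 67.76; 62/62 used.
3 item(s) taken whole; one partial (take 9/34 of A).

3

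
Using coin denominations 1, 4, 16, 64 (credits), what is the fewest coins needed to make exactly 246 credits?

246 = 3×64 + 3×16 + 1×4 + 2×1
Total coins = 3 + 3 + 1 + 2 = 9

9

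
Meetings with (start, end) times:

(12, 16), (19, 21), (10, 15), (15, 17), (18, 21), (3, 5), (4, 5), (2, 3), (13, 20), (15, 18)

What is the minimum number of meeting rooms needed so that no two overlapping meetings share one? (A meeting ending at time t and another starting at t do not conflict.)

4

starts: [2, 3, 4, 10, 12, 13, 15, 15, 18, 19]
ends:   [3, 5, 5, 15, 16, 17, 18, 20, 21, 21]
s2→1 e3→0 s3→1 s4→2 e5→1 e5→0 s10→1 s12→2 s13→3 e15→2 s15→3 s15→4  — peak 4.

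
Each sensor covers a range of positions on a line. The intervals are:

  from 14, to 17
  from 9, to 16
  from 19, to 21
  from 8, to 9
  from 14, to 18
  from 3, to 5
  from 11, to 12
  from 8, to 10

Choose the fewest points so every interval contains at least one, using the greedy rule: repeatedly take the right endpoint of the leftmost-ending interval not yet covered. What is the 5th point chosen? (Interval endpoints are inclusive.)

21

By right end: [3,5]  [8,9]  [8,10]  [11,12]  [9,16]  [14,17]  [14,18]  [19,21]
[3,5] uncovered → point at 5; [8,9] uncovered → point at 9; [11,12] uncovered → point at 12; [14,17] uncovered → point at 17; [19,21] uncovered → point at 21.
Points: 5, 9, 12, 17, 21 (5 total).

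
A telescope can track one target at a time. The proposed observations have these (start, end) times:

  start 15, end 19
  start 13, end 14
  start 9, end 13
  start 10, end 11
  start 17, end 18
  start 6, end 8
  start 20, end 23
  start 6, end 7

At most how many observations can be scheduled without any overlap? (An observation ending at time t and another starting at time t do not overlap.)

5

Sorted by end: (6,7)  (6,8)  (10,11)  (9,13)  (13,14)  (17,18)  (15,19)  (20,23)
take (6,7); take (10,11); skip (9,13); take (13,14); take (17,18); take (20,23).
Selected 5 observations.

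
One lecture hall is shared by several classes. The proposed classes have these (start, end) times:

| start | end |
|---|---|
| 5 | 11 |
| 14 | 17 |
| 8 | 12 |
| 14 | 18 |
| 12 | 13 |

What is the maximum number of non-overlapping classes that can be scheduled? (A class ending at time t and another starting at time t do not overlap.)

By end time: (5,11), (8,12), (12,13), (14,17), (14,18).
Pick (5,11); next start ≥ 11 → (12,13); next start ≥ 13 → (14,17).
Selected 3 classes.

3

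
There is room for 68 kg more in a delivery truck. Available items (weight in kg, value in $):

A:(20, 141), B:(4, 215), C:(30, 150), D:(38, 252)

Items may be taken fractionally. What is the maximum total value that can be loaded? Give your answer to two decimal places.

Ratios (sorted): B 53.75, A 7.05, D 6.63, C 5.00
take B (4 @ 215); take A (20 @ 141); take D (38 @ 252); take 6/30 of C → 30.00. Capacity used 68/68.
Total value = 638.00

638.00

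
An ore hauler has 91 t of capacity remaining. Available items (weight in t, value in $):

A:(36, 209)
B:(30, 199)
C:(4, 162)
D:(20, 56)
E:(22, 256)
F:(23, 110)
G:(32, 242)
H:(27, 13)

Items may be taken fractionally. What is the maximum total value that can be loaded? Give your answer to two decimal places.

Order: C (162/4=40.50) > E (256/22=11.64) > G (242/32=7.56) > B (199/30=6.63) > A (209/36=5.81) > F (110/23=4.78) > D (56/20=2.80) > H (13/27=0.48)
Fill: take C (4 @ 162) → take E (22 @ 256) → take G (32 @ 242) → take B (30 @ 199) → take 3/36 of A → 17.42; 91/91 used.
Total value = 876.42

876.42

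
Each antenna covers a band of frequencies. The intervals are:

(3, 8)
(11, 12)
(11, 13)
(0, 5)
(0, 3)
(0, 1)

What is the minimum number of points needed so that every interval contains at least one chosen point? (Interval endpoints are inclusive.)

Process intervals by earliest right end; each time one isn't hit yet, stab at its right endpoint.
Sorted: [0,1] [0,3] [0,5] [3,8] [11,12] [11,13]
{[0,1],[0,3],[0,5]} hit by 1; {[3,8]} hit by 8; {[11,12],[11,13]} hit by 12.
Points: 1, 8, 12 (3 total).

3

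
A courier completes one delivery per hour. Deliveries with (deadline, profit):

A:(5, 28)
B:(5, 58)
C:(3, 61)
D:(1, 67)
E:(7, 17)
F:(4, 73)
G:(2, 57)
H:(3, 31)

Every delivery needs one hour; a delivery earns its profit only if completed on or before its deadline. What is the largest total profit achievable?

333

Take jobs in profit order; each goes to the latest open slot no later than its deadline.
Profit order: F=73 D=67 C=61 B=58 G=57 H=31 A=28 E=17
Assign: F→slot 4, D→slot 1, C→slot 3, B→slot 5, G→slot 2, H skipped, A skipped, E→slot 7.
Slots: [1:D] [2:G] [3:C] [4:F] [5:B] [7:E]
Profit = 67 + 57 + 61 + 73 + 58 + 17 = 333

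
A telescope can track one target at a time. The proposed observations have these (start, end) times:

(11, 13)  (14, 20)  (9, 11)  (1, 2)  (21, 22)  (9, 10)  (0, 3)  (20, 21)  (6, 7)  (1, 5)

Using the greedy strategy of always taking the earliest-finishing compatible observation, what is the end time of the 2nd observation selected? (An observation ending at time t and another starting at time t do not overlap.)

Sort by end time and greedily take each interval whose start is ≥ the last chosen end.
Sorted by end: (1,2)  (0,3)  (1,5)  (6,7)  (9,10)  (9,11)  (11,13)  (14,20)  (20,21)  (21,22)
take (1,2); skip (1,5); take (6,7); take (9,10); take (11,13); take (14,20); take (20,21); take (21,22).
Selected: (1,2) (6,7) (9,10) (11,13) (14,20) (20,21) (21,22)

7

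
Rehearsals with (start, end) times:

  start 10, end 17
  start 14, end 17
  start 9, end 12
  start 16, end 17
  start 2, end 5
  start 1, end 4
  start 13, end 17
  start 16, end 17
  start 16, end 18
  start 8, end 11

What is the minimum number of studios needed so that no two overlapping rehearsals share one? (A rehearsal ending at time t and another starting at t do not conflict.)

6

Count concurrent intervals with a sweep; the peak is the room count.
Events (time:±→running): 1:+→1 2:+→2 4:-→1 5:-→0 8:+→1 9:+→2 10:+→3 11:-→2 12:-→1 13:+→2 14:+→3 16:+→4 16:+→5 16:+→6 … peak 6.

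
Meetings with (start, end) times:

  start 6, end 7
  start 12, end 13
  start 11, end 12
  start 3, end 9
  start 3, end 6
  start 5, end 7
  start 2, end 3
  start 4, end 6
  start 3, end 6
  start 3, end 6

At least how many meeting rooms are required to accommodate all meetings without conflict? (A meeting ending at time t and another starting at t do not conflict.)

6

The answer is the maximum number of intervals overlapping at any instant.
Events (time:±→running): 2:+→1 3:-→0 3:+→1 3:+→2 3:+→3 3:+→4 4:+→5 5:+→6 … peak 6.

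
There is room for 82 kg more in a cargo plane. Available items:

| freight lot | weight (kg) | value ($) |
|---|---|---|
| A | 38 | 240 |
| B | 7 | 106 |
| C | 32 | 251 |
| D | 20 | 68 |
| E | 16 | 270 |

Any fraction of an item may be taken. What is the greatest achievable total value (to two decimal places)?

797.53

Order: E (270/16=16.88) > B (106/7=15.14) > C (251/32=7.84) > A (240/38=6.32) > D (68/20=3.40)
Fill: take E (16 @ 270) → take B (7 @ 106) → take C (32 @ 251) → take 27/38 of A → 170.53; 82/82 used.
Total value = 797.53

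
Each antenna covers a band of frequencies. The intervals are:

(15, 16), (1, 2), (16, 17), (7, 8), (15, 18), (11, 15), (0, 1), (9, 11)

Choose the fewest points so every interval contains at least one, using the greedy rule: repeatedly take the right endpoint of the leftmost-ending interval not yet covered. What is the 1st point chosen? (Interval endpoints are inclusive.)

1

Sort by right endpoint; whenever an interval is uncovered, place a point at its right end.
Sorted: [0,1] [1,2] [7,8] [9,11] [11,15] [15,16] [16,17] [15,18]
{[0,1],[1,2]} hit by 1; {[7,8]} hit by 8; {[9,11],[11,15]} hit by 11; {[15,16],[16,17],[15,18]} hit by 16.
Points: 1, 8, 11, 16 (4 total).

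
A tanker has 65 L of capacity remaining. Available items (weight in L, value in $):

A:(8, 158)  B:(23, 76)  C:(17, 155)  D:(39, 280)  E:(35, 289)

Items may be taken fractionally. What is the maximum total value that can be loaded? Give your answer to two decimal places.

Greedy by value/weight ratio, highest first.
Order: A (158/8=19.75) > C (155/17=9.12) > E (289/35=8.26) > D (280/39=7.18) > B (76/23=3.30)
Fill: take A (8 @ 158) → take C (17 @ 155) → take E (35 @ 289) → take 5/39 of D → 35.90; 65/65 used.
Total value = 637.90

637.90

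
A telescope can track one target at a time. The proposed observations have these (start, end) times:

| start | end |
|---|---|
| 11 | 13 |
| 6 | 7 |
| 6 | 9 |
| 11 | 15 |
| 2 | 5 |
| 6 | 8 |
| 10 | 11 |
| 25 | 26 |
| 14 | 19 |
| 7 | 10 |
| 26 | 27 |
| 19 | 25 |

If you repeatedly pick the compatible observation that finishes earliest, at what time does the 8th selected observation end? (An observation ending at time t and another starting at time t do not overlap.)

26

Order by finish time; keep every interval that doesn't clash with the previous kept one.
By end time: (2,5), (6,7), (6,8), (6,9), (7,10), (10,11), (11,13), (11,15), (14,19), (19,25), (25,26), (26,27).
Pick (2,5); next start ≥ 5 → (6,7); next start ≥ 7 → (7,10); next start ≥ 10 → (10,11); next start ≥ 11 → (11,13); next start ≥ 13 → (14,19); next start ≥ 19 → (19,25); next start ≥ 25 → (25,26); next start ≥ 26 → (26,27).
Selected: (2,5) (6,7) (7,10) (10,11) (11,13) (14,19) (19,25) (25,26) (26,27)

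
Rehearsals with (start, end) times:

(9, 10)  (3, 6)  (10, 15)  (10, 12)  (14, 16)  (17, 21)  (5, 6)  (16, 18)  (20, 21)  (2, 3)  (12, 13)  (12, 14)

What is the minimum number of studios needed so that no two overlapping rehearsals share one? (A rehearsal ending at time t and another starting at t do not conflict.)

3

Events (time:±→running): 2:+→1 3:-→0 3:+→1 5:+→2 6:-→1 6:-→0 9:+→1 10:-→0 10:+→1 10:+→2 12:-→1 12:+→2 12:+→3 … peak 3.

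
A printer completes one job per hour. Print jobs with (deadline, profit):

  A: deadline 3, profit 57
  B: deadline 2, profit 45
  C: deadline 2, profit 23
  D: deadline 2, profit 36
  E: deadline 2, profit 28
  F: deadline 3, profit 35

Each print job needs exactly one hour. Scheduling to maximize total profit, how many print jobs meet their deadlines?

Take jobs in profit order; each goes to the latest open slot no later than its deadline.
By profit: A(d3,57), B(d2,45), D(d2,36), F(d3,35), E(d2,28), C(d2,23)
A→slot 3; B→slot 2; D→slot 1; F skipped; E skipped; C skipped.
3 of 6 scheduled.

3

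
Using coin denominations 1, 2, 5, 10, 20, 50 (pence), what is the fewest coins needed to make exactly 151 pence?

Greedy: take as many of the largest coin as possible, then repeat with the remainder.
151 − 3×50→1 − 1×1→0
Total coins = 3 + 1 = 4

4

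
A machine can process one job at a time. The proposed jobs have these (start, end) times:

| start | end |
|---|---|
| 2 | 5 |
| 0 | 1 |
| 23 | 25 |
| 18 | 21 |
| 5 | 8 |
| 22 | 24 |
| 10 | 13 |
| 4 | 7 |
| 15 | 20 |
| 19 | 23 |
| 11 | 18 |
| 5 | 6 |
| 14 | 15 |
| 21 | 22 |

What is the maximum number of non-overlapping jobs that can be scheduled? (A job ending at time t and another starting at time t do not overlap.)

8

By end time: (0,1), (2,5), (5,6), (4,7), (5,8), (10,13), (14,15), (11,18), (15,20), (18,21), (21,22), (19,23), (22,24), (23,25).
Pick (0,1); next start ≥ 1 → (2,5); next start ≥ 5 → (5,6); next start ≥ 6 → (10,13); next start ≥ 13 → (14,15); next start ≥ 15 → (15,20); next start ≥ 20 → (21,22); next start ≥ 22 → (22,24).
Selected 8 jobs.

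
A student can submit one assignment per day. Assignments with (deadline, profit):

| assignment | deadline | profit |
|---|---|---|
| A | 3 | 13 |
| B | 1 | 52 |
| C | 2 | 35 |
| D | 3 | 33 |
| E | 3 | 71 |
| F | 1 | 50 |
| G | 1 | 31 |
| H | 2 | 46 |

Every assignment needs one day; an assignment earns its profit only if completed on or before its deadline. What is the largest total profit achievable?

169

Take jobs in profit order; each goes to the latest open slot no later than its deadline.
Profit order: E=71 B=52 F=50 H=46 C=35 D=33 G=31 A=13
Assign: E→slot 3, B→slot 1, F skipped, H→slot 2, C skipped, D skipped, G skipped, A skipped.
Slots: [1:B] [2:H] [3:E]
Profit = 52 + 46 + 71 = 169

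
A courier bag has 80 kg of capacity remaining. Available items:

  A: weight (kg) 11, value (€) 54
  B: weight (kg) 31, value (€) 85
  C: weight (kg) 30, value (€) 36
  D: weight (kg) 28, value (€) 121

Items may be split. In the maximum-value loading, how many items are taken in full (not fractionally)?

Sort by value per unit weight and fill in that order.
Order: A (54/11=4.91) > D (121/28=4.32) > B (85/31=2.74) > C (36/30=1.20)
Fill: take A (11 @ 54) → take D (28 @ 121) → take B (31 @ 85) → take 10/30 of C → 12.00; 80/80 used.
3 item(s) taken whole; one partial (take 10/30 of C).

3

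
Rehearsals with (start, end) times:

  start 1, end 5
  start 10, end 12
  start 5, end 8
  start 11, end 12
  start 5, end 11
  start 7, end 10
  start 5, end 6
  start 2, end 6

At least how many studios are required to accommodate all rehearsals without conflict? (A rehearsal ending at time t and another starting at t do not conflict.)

The answer is the maximum number of intervals overlapping at any instant.
Events (time:±→running): 1:+→1 2:+→2 5:-→1 5:+→2 5:+→3 5:+→4 … peak 4.

4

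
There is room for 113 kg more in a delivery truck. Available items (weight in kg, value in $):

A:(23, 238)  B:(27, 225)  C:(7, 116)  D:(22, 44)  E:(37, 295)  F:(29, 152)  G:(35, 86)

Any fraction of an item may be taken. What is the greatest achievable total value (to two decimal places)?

973.59

Ratios (sorted): C 16.57, A 10.35, B 8.33, E 7.97, F 5.24, G 2.46, D 2.00
take C (7 @ 116); take A (23 @ 238); take B (27 @ 225); take E (37 @ 295); take 19/29 of F → 99.59. Capacity used 113/113.
Total value = 973.59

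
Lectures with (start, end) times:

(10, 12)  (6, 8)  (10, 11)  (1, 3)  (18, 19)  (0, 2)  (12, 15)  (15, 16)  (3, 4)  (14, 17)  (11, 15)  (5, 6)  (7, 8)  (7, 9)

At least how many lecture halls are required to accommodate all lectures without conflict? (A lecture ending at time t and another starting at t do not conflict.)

3

Events (time:±→running): 0:+→1 1:+→2 2:-→1 3:-→0 3:+→1 4:-→0 5:+→1 6:-→0 6:+→1 7:+→2 7:+→3 … peak 3.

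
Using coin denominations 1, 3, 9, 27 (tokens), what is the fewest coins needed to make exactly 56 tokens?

Use the largest denomination that fits, subtract, and repeat.
56 − 2×27→2 − 2×1→0
Total coins = 2 + 2 = 4

4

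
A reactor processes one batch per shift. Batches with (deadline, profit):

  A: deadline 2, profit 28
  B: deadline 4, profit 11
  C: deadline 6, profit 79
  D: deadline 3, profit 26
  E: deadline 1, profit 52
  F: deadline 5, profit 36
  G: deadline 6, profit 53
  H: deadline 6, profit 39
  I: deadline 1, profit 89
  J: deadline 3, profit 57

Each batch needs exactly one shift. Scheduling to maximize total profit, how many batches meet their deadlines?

Sort by profit descending; place each in the latest free slot ≤ its deadline.
Profit order: I=89 C=79 J=57 G=53 E=52 H=39 F=36 A=28 D=26 B=11
Assign: I→slot 1, C→slot 6, J→slot 3, G→slot 5, E skipped, H→slot 4, F→slot 2, A skipped, D skipped, B skipped.
Slots: [1:I] [2:F] [3:J] [4:H] [5:G] [6:C]
6 of 10 scheduled.

6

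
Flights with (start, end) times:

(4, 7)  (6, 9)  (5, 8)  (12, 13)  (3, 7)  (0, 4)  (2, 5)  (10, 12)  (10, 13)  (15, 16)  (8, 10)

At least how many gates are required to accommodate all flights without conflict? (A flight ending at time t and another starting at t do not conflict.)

4

starts: [0, 2, 3, 4, 5, 6, 8, 10, 10, 12, 15]
ends:   [4, 5, 7, 7, 8, 9, 10, 12, 13, 13, 16]
s0→1 s2→2 s3→3 e4→2 s4→3 e5→2 s5→3 s6→4  — peak 4.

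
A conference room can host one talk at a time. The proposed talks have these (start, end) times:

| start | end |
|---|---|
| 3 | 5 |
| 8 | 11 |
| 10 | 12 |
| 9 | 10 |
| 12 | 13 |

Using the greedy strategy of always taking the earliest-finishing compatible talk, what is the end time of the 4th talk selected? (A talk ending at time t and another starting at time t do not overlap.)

13

Greedy by earliest finish: after sorting by end time, pick each interval compatible with the last pick.
By end time: (3,5), (9,10), (8,11), (10,12), (12,13).
Pick (3,5); next start ≥ 5 → (9,10); next start ≥ 10 → (10,12); next start ≥ 12 → (12,13).
Selected: (3,5) (9,10) (10,12) (12,13)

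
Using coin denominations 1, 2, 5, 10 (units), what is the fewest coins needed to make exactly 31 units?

4

31 = 3×10 + 1×1
Total coins = 3 + 1 = 4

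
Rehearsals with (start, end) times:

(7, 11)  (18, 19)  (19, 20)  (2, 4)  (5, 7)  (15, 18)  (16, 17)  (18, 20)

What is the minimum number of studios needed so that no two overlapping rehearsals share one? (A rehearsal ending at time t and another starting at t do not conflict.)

2

Count concurrent intervals with a sweep; the peak is the room count.
Events (time:±→running): 2:+→1 4:-→0 5:+→1 7:-→0 7:+→1 11:-→0 15:+→1 16:+→2 … peak 2.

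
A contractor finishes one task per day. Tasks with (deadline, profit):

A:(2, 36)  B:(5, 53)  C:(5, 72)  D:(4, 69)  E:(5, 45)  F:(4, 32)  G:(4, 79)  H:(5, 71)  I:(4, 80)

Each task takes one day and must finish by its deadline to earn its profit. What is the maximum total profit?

Take jobs in profit order; each goes to the latest open slot no later than its deadline.
Profit order: I=80 G=79 C=72 H=71 D=69 B=53 E=45 A=36 F=32
Assign: I→slot 4, G→slot 3, C→slot 5, H→slot 2, D→slot 1, B skipped, E skipped, A skipped, F skipped.
Slots: [1:D] [2:H] [3:G] [4:I] [5:C]
Profit = 69 + 71 + 79 + 80 + 72 = 371

371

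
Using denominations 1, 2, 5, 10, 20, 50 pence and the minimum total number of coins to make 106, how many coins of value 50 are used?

2

Greedy: take as many of the largest coin as possible, then repeat with the remainder.
106 = 2×50 + 1×5 + 1×1
Count of 50: 2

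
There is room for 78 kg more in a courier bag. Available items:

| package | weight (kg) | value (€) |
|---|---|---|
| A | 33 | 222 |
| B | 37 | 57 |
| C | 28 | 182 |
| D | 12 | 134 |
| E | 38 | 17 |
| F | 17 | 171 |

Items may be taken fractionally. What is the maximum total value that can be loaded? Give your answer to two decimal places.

Greedy by value/weight ratio, highest first.
Ratios (sorted): D 11.17, F 10.06, A 6.73, C 6.50, B 1.54, E 0.45
take D (12 @ 134); take F (17 @ 171); take A (33 @ 222); take 16/28 of C → 104.00. Capacity used 78/78.
Total value = 631.00

631.00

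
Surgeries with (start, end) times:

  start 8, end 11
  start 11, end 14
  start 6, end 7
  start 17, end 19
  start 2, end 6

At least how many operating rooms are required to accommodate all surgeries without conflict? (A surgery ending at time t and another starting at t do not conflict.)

1

The answer is the maximum number of intervals overlapping at any instant.
starts: [2, 6, 8, 11, 17]
ends:   [6, 7, 11, 14, 19]
s2→1  — peak 1.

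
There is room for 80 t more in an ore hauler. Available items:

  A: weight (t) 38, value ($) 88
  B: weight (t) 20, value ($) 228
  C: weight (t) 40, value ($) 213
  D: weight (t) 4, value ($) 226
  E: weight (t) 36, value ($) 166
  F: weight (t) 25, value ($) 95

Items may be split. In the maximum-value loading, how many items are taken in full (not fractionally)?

Greedy by value/weight ratio, highest first.
Ratios (sorted): D 56.50, B 11.40, C 5.33, E 4.61, F 3.80, A 2.32
take D (4 @ 226); take B (20 @ 228); take C (40 @ 213); take 16/36 of E → 73.78. Capacity used 80/80.
3 item(s) taken whole; one partial (take 16/36 of E).

3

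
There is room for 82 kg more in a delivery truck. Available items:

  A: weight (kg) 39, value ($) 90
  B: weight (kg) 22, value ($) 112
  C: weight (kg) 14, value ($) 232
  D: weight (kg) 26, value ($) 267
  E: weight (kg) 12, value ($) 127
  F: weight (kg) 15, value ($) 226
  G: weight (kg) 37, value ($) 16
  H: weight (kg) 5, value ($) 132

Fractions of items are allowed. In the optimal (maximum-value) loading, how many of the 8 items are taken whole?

Ratios (sorted): H 26.40, C 16.57, F 15.07, E 10.58, D 10.27, B 5.09, A 2.31, G 0.43
take H (5 @ 132); take C (14 @ 232); take F (15 @ 226); take E (12 @ 127); take D (26 @ 267); take 10/22 of B → 50.91. Capacity used 82/82.
5 item(s) taken whole; one partial (take 10/22 of B).

5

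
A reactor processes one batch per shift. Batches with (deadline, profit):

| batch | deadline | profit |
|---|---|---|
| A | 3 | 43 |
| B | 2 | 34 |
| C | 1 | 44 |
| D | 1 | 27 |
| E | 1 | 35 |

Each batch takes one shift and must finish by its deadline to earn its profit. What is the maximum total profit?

Sort by profit descending; place each in the latest free slot ≤ its deadline.
By profit: C(d1,44), A(d3,43), E(d1,35), B(d2,34), D(d1,27)
C→slot 1; A→slot 3; E skipped; B→slot 2; D skipped.
Profit = 44 + 34 + 43 = 121

121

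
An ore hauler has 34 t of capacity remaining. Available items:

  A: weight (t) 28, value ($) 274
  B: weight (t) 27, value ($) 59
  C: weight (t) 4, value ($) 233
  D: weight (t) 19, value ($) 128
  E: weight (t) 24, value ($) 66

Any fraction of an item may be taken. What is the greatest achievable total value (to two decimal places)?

520.47

Order: C (233/4=58.25) > A (274/28=9.79) > D (128/19=6.74) > E (66/24=2.75) > B (59/27=2.19)
Fill: take C (4 @ 233) → take A (28 @ 274) → take 2/19 of D → 13.47; 34/34 used.
Total value = 520.47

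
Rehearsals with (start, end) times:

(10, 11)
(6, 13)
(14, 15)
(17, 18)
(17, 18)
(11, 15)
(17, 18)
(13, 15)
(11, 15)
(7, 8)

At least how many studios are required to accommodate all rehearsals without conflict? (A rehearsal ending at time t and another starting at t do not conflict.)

4

starts: [6, 7, 10, 11, 11, 13, 14, 17, 17, 17]
ends:   [8, 11, 13, 15, 15, 15, 15, 18, 18, 18]
s6→1 s7→2 e8→1 s10→2 e11→1 s11→2 s11→3 e13→2 s13→3 s14→4  — peak 4.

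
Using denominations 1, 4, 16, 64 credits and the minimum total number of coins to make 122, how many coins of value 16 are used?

3

122 − 1×64→58 − 3×16→10 − 2×4→2 − 2×1→0
Count of 16: 3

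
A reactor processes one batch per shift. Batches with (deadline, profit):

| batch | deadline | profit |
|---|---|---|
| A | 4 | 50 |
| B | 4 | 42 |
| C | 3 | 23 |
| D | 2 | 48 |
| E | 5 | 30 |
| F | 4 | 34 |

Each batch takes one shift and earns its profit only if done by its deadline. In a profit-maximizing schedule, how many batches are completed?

By profit: A(d4,50), D(d2,48), B(d4,42), F(d4,34), E(d5,30), C(d3,23)
A→slot 4; D→slot 2; B→slot 3; F→slot 1; E→slot 5; C skipped.
5 of 6 scheduled.

5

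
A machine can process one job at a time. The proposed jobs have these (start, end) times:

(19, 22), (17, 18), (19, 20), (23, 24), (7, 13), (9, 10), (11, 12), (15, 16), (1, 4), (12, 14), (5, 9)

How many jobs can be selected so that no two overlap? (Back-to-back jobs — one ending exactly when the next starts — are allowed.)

By end time: (1,4), (5,9), (9,10), (11,12), (7,13), (12,14), (15,16), (17,18), (19,20), (19,22), (23,24).
Pick (1,4); next start ≥ 4 → (5,9); next start ≥ 9 → (9,10); next start ≥ 10 → (11,12); next start ≥ 12 → (12,14); next start ≥ 14 → (15,16); next start ≥ 16 → (17,18); next start ≥ 18 → (19,20); next start ≥ 20 → (23,24).
Selected 9 jobs.

9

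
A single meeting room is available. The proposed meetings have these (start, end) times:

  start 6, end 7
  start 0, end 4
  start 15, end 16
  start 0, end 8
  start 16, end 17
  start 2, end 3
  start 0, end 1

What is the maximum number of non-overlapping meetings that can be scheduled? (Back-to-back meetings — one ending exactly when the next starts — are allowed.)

5

By end time: (0,1), (2,3), (0,4), (6,7), (0,8), (15,16), (16,17).
Pick (0,1); next start ≥ 1 → (2,3); next start ≥ 3 → (6,7); next start ≥ 7 → (15,16); next start ≥ 16 → (16,17).
Selected 5 meetings.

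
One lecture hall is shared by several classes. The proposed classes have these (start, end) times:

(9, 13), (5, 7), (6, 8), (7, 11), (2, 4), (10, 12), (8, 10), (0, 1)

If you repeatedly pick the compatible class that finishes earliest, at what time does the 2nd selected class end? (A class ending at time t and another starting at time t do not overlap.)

4

Order by finish time; keep every interval that doesn't clash with the previous kept one.
By end time: (0,1), (2,4), (5,7), (6,8), (8,10), (7,11), (10,12), (9,13).
Pick (0,1); next start ≥ 1 → (2,4); next start ≥ 4 → (5,7); next start ≥ 7 → (8,10); next start ≥ 10 → (10,12).
Selected: (0,1) (2,4) (5,7) (8,10) (10,12)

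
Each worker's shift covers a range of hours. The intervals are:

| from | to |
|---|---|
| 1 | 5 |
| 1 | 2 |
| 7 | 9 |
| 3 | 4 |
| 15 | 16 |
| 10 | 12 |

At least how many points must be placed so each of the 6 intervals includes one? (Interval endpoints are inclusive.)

5

Sorted: [1,2] [3,4] [1,5] [7,9] [10,12] [15,16]
{[1,2]} hit by 2; {[3,4],[1,5]} hit by 4; {[7,9]} hit by 9; {[10,12]} hit by 12; {[15,16]} hit by 16.
Points: 2, 4, 9, 12, 16 (5 total).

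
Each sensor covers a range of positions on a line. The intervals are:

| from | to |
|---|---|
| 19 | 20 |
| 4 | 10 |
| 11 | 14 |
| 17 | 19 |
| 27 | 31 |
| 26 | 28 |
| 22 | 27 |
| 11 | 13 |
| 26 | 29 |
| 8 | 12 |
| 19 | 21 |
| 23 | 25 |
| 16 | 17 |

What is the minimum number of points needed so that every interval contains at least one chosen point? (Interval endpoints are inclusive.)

Sort by right endpoint; whenever an interval is uncovered, place a point at its right end.
By right end: [4,10]  [8,12]  [11,13]  [11,14]  [16,17]  [17,19]  [19,20]  [19,21]  [23,25]  [22,27]  [26,28]  [26,29]  [27,31]
[4,10] uncovered → point at 10; [11,13] uncovered → point at 13; [16,17] uncovered → point at 17; [19,20] uncovered → point at 20; [23,25] uncovered → point at 25; [26,28] uncovered → point at 28.
Points: 10, 13, 17, 20, 25, 28 (6 total).

6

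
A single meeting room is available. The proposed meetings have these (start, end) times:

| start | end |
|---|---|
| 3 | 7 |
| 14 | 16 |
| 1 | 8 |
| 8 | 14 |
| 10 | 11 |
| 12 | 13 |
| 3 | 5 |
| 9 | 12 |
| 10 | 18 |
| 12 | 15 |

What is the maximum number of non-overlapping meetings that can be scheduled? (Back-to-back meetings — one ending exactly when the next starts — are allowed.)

4

Sort by end time and greedily take each interval whose start is ≥ the last chosen end.
Sorted by end: (3,5)  (3,7)  (1,8)  (10,11)  (9,12)  (12,13)  (8,14)  (12,15)  (14,16)  (10,18)
take (3,5); take (10,11); skip (9,12); take (12,13); take (14,16).
Selected 4 meetings.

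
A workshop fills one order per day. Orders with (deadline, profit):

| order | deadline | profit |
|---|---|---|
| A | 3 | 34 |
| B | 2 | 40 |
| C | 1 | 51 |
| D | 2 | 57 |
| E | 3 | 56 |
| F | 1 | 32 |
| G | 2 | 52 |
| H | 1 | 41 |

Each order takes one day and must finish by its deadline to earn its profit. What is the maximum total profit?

165

By profit: D(d2,57), E(d3,56), G(d2,52), C(d1,51), H(d1,41), B(d2,40), A(d3,34), F(d1,32)
D→slot 2; E→slot 3; G→slot 1; C skipped; H skipped; B skipped; A skipped; F skipped.
Profit = 52 + 57 + 56 = 165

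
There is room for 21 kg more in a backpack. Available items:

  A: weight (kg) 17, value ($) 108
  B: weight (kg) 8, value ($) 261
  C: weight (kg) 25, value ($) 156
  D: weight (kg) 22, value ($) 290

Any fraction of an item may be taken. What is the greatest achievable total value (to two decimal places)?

432.36

Ratios (sorted): B 32.62, D 13.18, A 6.35, C 6.24
take B (8 @ 261); take 13/22 of D → 171.36. Capacity used 21/21.
Total value = 432.36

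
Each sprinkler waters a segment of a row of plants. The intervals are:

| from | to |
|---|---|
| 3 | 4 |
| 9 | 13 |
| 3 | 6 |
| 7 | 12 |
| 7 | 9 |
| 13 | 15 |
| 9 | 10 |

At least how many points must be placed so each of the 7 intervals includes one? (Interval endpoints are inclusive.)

3

Process intervals by earliest right end; each time one isn't hit yet, stab at its right endpoint.
By right end: [3,4]  [3,6]  [7,9]  [9,10]  [7,12]  [9,13]  [13,15]
[3,4] uncovered → point at 4; [7,9] uncovered → point at 9; [13,15] uncovered → point at 15.
Points: 4, 9, 15 (3 total).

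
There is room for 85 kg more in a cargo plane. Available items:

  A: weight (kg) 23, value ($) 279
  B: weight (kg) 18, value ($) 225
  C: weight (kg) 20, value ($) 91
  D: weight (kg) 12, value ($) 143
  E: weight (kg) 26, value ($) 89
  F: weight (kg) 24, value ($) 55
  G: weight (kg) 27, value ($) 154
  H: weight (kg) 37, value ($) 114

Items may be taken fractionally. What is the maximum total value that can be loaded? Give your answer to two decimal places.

823.75

Sort by value per unit weight and fill in that order.
Order: B (225/18=12.50) > A (279/23=12.13) > D (143/12=11.92) > G (154/27=5.70) > C (91/20=4.55) > E (89/26=3.42) > H (114/37=3.08) > F (55/24=2.29)
Fill: take B (18 @ 225) → take A (23 @ 279) → take D (12 @ 143) → take G (27 @ 154) → take 5/20 of C → 22.75; 85/85 used.
Total value = 823.75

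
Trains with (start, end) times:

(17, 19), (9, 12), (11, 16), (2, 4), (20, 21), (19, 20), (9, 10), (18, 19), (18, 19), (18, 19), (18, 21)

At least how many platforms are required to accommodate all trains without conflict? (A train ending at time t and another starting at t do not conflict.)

starts: [2, 9, 9, 11, 17, 18, 18, 18, 18, 19, 20]
ends:   [4, 10, 12, 16, 19, 19, 19, 19, 20, 21, 21]
s2→1 e4→0 s9→1 s9→2 e10→1 s11→2 e12→1 e16→0 s17→1 s18→2 s18→3 s18→4 s18→5  — peak 5.

5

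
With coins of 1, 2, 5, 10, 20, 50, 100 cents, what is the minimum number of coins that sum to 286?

7

Use the largest denomination that fits, subtract, and repeat.
286 − 2×100→86 − 1×50→36 − 1×20→16 − 1×10→6 − 1×5→1 − 1×1→0
Total coins = 2 + 1 + 1 + 1 + 1 + 1 = 7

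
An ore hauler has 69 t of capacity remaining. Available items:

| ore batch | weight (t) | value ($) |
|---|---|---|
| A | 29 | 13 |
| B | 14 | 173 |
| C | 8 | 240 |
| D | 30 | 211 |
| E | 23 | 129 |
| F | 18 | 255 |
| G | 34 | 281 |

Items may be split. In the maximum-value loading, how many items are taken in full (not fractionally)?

Order: C (240/8=30.00) > F (255/18=14.17) > B (173/14=12.36) > G (281/34=8.26) > D (211/30=7.03) > E (129/23=5.61) > A (13/29=0.45)
Fill: take C (8 @ 240) → take F (18 @ 255) → take B (14 @ 173) → take 29/34 of G → 239.68; 69/69 used.
3 item(s) taken whole; one partial (take 29/34 of G).

3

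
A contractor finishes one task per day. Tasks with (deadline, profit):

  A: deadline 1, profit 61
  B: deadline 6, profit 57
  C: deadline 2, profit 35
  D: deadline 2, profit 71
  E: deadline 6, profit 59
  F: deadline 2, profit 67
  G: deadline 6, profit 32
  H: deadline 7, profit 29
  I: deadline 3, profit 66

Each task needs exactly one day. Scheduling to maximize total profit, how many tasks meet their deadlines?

7

By profit: D(d2,71), F(d2,67), I(d3,66), A(d1,61), E(d6,59), B(d6,57), C(d2,35), G(d6,32), H(d7,29)
D→slot 2; F→slot 1; I→slot 3; A skipped; E→slot 6; B→slot 5; C skipped; G→slot 4; H→slot 7.
7 of 9 scheduled.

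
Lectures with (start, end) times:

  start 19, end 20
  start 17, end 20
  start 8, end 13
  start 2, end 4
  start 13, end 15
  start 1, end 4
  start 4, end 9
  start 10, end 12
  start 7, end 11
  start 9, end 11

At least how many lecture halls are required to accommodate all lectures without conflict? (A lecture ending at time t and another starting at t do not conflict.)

4

Count concurrent intervals with a sweep; the peak is the room count.
starts: [1, 2, 4, 7, 8, 9, 10, 13, 17, 19]
ends:   [4, 4, 9, 11, 11, 12, 13, 15, 20, 20]
s1→1 s2→2 e4→1 e4→0 s4→1 s7→2 s8→3 e9→2 s9→3 s10→4  — peak 4.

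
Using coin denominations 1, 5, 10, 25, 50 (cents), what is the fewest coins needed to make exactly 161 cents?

5

Use the largest denomination that fits, subtract, and repeat.
161 = 3×50 + 1×10 + 1×1
Total coins = 3 + 1 + 1 = 5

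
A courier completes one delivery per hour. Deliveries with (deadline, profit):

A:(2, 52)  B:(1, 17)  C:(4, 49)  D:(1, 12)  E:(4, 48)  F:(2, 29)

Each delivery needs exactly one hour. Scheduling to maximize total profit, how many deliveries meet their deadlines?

4

Sort by profit descending; place each in the latest free slot ≤ its deadline.
Profit order: A=52 C=49 E=48 F=29 B=17 D=12
Assign: A→slot 2, C→slot 4, E→slot 3, F→slot 1, B skipped, D skipped.
Slots: [1:F] [2:A] [3:E] [4:C]
4 of 6 scheduled.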